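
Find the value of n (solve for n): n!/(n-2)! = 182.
14
n!/(n-2)! = n×(n-1), a product of 2 consecutive integers ≈ (n−0.5)^2. 182^(1/2) + 0.5 ≈ 14.0; check n = 14: 14×13 = 182 ✓. So n = 14.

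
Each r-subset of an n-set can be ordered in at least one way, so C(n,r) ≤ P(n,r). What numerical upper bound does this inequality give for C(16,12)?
P(16,12) = 16·15·14·13·12·11·10·9·8·7·6·5 = 871,782,912,000, so C(16,12) ≤ 871,782,912,000. (The bound is loose by a factor of 12! = 479,001,600: C(16,12) = 871,782,912,000/479,001,600 = 1,820.)

Answer: 871,782,912,000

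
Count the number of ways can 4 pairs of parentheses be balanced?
Using the Catalan number formula: C_n = C(2n, n) / (n+1)
C_4 = C(8, 4) / (4+1)
     = 70 / 5
     = 14
Final answer: 14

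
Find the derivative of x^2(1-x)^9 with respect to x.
2x^1(1-x)^9 - 9x^2(1-x)^8

Working:
Product rule: 2x^{1}(1-x)^{9} + x^2·(-9)(1-x)^{8}.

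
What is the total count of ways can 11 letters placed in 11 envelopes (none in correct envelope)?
14,684,570

Using D(n) = (n-1)[D(n-1) + D(n-2)]:
D(11) = (11-1) × [D(10) + D(9)]
      = 10 × [1334961 + 133496]
      = 10 × 1468457
      = 14,684,570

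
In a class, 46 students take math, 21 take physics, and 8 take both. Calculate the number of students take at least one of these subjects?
59

Explanation: |A∪B| = |A|+|B|-|A∩B| = 46+21-8 = 59.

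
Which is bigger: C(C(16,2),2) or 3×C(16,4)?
C(C(16,2),2)

Solution: C(C(16,2),2)=7,140, 3×C(16,4)=5,460.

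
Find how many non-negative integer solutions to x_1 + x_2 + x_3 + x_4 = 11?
C(11+4-1, 4-1) = 364.
Final answer: 364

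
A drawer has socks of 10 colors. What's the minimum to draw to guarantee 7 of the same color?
61

Solution: Worst case: 6 of each = 60. One more: 61.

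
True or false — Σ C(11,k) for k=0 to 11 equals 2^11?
True
Binomial theorem: Σ C(11,k) = (1+1)^11 = 2^11 = 2,048; RHS 2^11 = 2,048.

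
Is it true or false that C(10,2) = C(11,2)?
LHS = C(10,2) = 45; RHS = C(11,2) = 55. 45 ≠ 55, so the statement does not hold.

Answer: False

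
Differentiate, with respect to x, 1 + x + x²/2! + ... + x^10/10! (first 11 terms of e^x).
1 + x + x²/2! + ... + x^9/9!
Differentiating term by term gives the first 10 terms of e^x.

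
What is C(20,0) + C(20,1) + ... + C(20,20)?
1,048,576

Reasoning: Sum of binomial coefficients = 2^20 = 1,048,576.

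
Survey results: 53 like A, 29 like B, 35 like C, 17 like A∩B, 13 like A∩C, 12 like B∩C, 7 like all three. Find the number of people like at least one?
82

Solution: |A∪B∪C| = 53+29+35-17-13-12+7 = 82.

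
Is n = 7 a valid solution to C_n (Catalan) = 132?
No
C_7 = C(14,7)/(7+1) = 3,432/8 = 429, which does not equal 132.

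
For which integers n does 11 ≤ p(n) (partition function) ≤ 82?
6, 7, 8, 9, 10, 11, 12

Explanation: Tabulating p(n) via p(n) = p(n−1) + p(n−2) − p(n−5) − p(n−7) + …: p(5)=7; p(6)=11; p(7)=15; p(8)=22; p(9)=30; p(10)=42; p(11)=56; p(12)=77; p(13)=101. So valid n = 6, 7, 8, 9, 10, 11, 12.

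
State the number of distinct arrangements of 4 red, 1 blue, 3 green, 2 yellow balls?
12,600

Solution: Multinomial: 10!/(4! × 1! × 3! × 2!) = 12,600.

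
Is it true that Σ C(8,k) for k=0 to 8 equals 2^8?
True

Explanation: Binomial theorem: Σ C(8,k) = (1+1)^8 = 2^8 = 256; RHS 2^8 = 256.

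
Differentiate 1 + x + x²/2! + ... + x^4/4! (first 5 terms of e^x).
1 + x + x²/2! + ... + x^3/3!

Explanation: Differentiating term by term gives the first 4 terms of e^x.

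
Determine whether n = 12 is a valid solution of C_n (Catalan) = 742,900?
C_12 = C(24,12)/(12+1) = 2,704,156/13 = 208,012, which does not equal 742,900.
Final answer: No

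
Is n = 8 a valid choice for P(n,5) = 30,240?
No

Reasoning: P(8,5) = 8·7·6·5·4 = 6,720, which does not equal 30,240.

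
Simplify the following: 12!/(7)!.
95,040

Solution: This equals 12×11×...×8 = 95,040.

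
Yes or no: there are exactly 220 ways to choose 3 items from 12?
Yes

C(12,3) = 220.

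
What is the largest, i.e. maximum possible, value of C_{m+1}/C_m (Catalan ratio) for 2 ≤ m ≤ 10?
7/2

Explanation: C_{m+1}/C_m = 2(2m+1)/(m+2), which increases with m. Maximum at m = 10: 2·21/12 = 7/2.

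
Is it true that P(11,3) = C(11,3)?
False

Working:
P(11,3) = 990 but C(11,3) = 165; they differ by a factor of 3! = 6, so the statement does not hold.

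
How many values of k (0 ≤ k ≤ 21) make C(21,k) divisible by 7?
18

Solution: Checking C(21,k) mod 7 for k = 0..21: divisible at k = 1, 2, 3, 4, 5, 6, 8, 9, 10, 11, 12, 13, 15, 16, 17, 18, 19, 20. That's 18 values.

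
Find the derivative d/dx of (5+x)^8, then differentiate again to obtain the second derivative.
56(5+x)^6

Solution: First derivative: 8(5+x)^{7}. Second derivative: 8·7·(5+x)^{6} = 56(5+x)^{6}.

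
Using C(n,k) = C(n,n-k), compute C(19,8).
75,582

Solution: C(19,8) = C(19,11) = 75,582.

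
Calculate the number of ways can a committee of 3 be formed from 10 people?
C(10,3) = 10! / (3! × (10-3)!)
         = 10! / (3! × 7!)
         = 120
Final answer: 120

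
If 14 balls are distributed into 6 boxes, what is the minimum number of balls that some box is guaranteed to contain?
3
Pigeonhole: ⌈14/6⌉ = 3.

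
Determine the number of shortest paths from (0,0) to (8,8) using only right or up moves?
12,870

Working:
Choose 8 rights from 16 moves: C(16,8) = 12,870.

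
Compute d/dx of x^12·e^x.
Product rule: d/dx[x^12]·e^x + x^12·d/dx[e^x] = 12x^{11}e^x + x^12e^x.

Answer: (12x^11 + x^12)e^x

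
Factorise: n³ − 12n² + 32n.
n³ − 12n² + 32n = n(n² − 12n + 32) = n(n − 4)(n − 8).
Final answer: n(n − 4)(n − 8)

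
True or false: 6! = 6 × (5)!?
True

Reasoning: By definition n! = n × (n-1)!, so 6! = 6 × 5!.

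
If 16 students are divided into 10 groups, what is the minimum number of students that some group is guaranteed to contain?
2

Solution: Pigeonhole: ⌈16/10⌉ = 2.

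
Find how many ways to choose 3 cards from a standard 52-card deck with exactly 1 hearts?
13 hearts and 39 non-hearts: C(13,1) × C(39,2) = 13 × 741 = 9,633.

Answer: 9,633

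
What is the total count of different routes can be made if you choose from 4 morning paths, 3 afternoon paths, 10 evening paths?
120

Solution: By the multiplication principle: 4 × 3 × 10 = 120.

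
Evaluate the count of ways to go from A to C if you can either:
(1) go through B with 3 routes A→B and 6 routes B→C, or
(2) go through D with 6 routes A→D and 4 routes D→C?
42
Route via B: 3×6=18. Route via D: 6×4=24. Total: 42.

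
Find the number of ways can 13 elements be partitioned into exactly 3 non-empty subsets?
This equals S(13,3), the Stirling number of the 2nd kind.
Using the Stirling recurrence: S(n,k) = k·S(n-1,k) + S(n-1,k-1)
S(13,3) = 3·S(12,3) + S(12,2)
         = 3·86526 + 2047
         = 259578 + 2047
         = 261,625
Final answer: 261,625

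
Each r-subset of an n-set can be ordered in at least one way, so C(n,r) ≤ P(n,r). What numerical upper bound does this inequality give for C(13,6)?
1,235,520

P(13,6) = 13·12·11·10·9·8 = 1,235,520, so C(13,6) ≤ 1,235,520. (The bound is loose by a factor of 6! = 720: C(13,6) = 1,235,520/720 = 1,716.)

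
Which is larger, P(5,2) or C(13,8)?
P(5,2)=20, C(13,8)=1,287.
Final answer: C(13,8)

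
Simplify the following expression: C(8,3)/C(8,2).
2

Explanation: C(n,k+1)/C(n,k) = (n−k)/(k+1). Here (8−2)/(2+1) = 6/3 = 2.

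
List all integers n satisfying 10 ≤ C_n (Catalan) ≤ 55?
C_3=5; C_4=14; C_5=42; C_6=132. So valid n = 4, 5.
Final answer: 4, 5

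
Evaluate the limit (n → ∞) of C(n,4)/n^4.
1/24

Working:
C(n,4) ≈ n^4/4! for large n. Limit = 1/4! = 1/24.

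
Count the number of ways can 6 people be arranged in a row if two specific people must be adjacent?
Treat pair as unit: (6-1)! arrangements × 2 internal orders = 240.
Final answer: 240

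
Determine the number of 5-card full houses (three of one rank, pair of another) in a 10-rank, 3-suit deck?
270

Triple rank: 10. Triple suits: C(3,3)=1. Pair rank: 9. Pair suits: C(3,2)=3. Total: 270.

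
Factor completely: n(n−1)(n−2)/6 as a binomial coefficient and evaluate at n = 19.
C(n,3); C(19,3) = 969

Reasoning: n(n−1)(n−2)/6 = n!/(3!(n−3)!) = C(n,3). At n = 19: C(19,3) = 969.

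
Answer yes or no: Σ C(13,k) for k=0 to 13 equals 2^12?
No

Reasoning: Binomial theorem: Σ C(13,k) = (1+1)^13 = 2^13 = 8,192; RHS 2^12 = 4,096.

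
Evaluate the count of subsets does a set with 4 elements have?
16

Solution: Each element can be included or excluded: 2^4 = 16.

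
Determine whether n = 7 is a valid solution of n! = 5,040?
Yes

Working:
7! = 7·6! = 7·720 = 5,040, which equals 5,040.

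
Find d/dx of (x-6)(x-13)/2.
(2x - 19)/2

Explanation: d/dx[(x-6)(x-13)] = (x-13) + (x-6) = 2x - 19. Dividing by 2 gives (2x - 19)/2.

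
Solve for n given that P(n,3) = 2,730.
15

Working:
P(n,3) = n(n−1)(n−2) is increasing in n; n(n−1)(n−2) ≈ (n−1)^3 = 2,730 gives n ≈ 15.0. Check: P(13,3) = 1,716, P(14,3) = 2,184, P(15,3) = 2,730 ✓. So n = 15.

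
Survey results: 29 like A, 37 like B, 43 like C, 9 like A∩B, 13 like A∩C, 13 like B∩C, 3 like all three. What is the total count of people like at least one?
77

Solution: |A∪B∪C| = 29+37+43-9-13-13+3 = 77.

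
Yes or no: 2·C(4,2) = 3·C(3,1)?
No
Absorption identity k·C(n,k) = n·C(n-1,k-1). LHS = 2·6 = 12; RHS = 3·3 = 9.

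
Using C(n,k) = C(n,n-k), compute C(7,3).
35

Reasoning: C(7,3) = C(7,4) = 35.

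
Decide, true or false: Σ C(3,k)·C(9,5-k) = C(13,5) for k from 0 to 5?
False

Working:
Vandermonde's identity gives C(12,5) = 792; RHS C(13,5) = 1,287.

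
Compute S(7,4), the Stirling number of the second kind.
350
Using the Stirling recurrence: S(n,k) = k·S(n-1,k) + S(n-1,k-1)
S(7,4) = 4·S(6,4) + S(6,3)
         = 4·65 + 90
         = 260 + 90
         = 350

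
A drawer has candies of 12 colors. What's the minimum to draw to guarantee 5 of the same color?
49

Solution: Worst case: 4 of each = 48. One more: 49.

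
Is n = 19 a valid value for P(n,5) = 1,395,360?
Yes

Solution: P(19,5) = 19·18·17·16·15 = 1,395,360, which equals 1,395,360.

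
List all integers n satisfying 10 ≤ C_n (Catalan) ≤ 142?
4, 5, 6
C_3=5; C_4=14; C_5=42; C_6=132; C_7=429. So valid n = 4, 5, 6.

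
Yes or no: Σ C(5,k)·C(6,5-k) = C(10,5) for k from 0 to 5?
No
Vandermonde's identity gives C(11,5) = 462; RHS C(10,5) = 252.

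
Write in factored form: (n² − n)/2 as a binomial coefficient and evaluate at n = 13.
(n² − n)/2 = n(n−1)/2 = C(n,2). At n = 13: C(13,2) = 78.

Answer: C(n,2); C(13,2) = 78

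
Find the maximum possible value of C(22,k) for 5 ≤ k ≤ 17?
705,432
C(22,k) is maximised at the centre of the row: C(22,11) = 705,432.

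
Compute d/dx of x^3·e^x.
(3x^2 + x^3)e^x

Product rule: d/dx[x^3]·e^x + x^3·d/dx[e^x] = 3x^{2}e^x + x^3e^x.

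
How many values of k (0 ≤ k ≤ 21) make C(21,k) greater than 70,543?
8

Reasoning: Row 21 is unimodal and symmetric about k=21/2. C(21,6)=54,264 ≤ 70,543; C(21,7)=116,280 > 70,543; by symmetry C(21,k) > 70,543 for k = 7..14. That's 14 - 7 + 1 = 8 values.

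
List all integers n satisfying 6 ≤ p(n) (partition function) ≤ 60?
5, 6, 7, 8, 9, 10, 11

Reasoning: Tabulating p(n) via p(n) = p(n−1) + p(n−2) − p(n−5) − p(n−7) + …: p(4)=5; p(5)=7; p(6)=11; p(7)=15; p(8)=22; p(9)=30; p(10)=42; p(11)=56; p(12)=77. So valid n = 5, 6, 7, 8, 9, 10, 11.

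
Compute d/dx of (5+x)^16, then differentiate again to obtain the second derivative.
240(5+x)^14

Solution: First derivative: 16(5+x)^{15}. Second derivative: 16·15·(5+x)^{14} = 240(5+x)^{14}.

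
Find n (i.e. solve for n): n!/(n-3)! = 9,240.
n!/(n-3)! = n×(n-1)×(n-2), a product of 3 consecutive integers ≈ (n−1)^3. 9,240^(1/3) + 1 ≈ 22.0; check n = 22: 22×21×20 = 9,240 ✓. So n = 22.

Answer: 22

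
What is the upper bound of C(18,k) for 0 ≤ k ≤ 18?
48,620

Working:
Maximum at k = 9: C(18,9) = 48,620.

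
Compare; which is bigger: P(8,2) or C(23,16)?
C(23,16)

P(8,2)=56, C(23,16)=245,157.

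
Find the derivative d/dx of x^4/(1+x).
(4x^3(1+x) - x^4)/(1+x)²

Reasoning: Quotient rule: [4x^{3}(1+x) - x^4]/(1+x)².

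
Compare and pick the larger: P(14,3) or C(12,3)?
P(14,3)

Explanation: P(14,3)=2,184, C(12,3)=220.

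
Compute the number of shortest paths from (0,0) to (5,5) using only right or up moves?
252

Working:
Choose 5 rights from 10 moves: C(10,5) = 252.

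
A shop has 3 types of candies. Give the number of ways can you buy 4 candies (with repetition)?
15

Reasoning: Stars and bars: C(4+3-1, 4) = C(6, 4) = 15.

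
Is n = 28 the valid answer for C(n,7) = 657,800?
No

Solution: C(28,7) = 28·27·26·25·24·23·22/7! = 5,967,561,600/5,040 = 1,184,040, which does not equal 657,800.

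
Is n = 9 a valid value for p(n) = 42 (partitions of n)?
No

Solution: Pentagonal recurrence p(n) = p(n−1) + p(n−2) − p(n−5) − p(n−7) + …: p(9) = p(8) + p(7) − p(4) − p(2) = 22 + 15 − 5 − 2 = 30, which does not equal 42.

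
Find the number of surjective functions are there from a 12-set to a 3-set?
519,156

Onto functions = 3! × S(12,3)
First compute S(12,3) via recurrence:
Using the Stirling recurrence: S(n,k) = k·S(n-1,k) + S(n-1,k-1)
S(12,3) = 3·S(11,3) + S(11,2)
         = 3·28501 + 1023
         = 85503 + 1023
         = 86,526
Then: 6 × 86526 = 519,156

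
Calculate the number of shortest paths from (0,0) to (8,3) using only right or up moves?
Choose 8 rights from 11 moves: C(11,8) = 165.
Final answer: 165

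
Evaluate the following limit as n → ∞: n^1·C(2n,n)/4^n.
∞
C(2n,n) ~ 4^n/√(πn), so n^1·C(2n,n)/4^n ~ n^(1 − 1/2)/√π → ∞.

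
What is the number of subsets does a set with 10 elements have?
1,024

Explanation: Each element can be included or excluded: 2^10 = 1,024.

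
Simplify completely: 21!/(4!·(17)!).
5,985

Explanation: This is C(21,4) = 5,985.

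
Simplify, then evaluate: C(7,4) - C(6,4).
20
C(7,4) - C(6,4) = C(6,3) = 20.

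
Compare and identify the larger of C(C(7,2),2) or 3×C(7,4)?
C(C(7,2),2)=210, 3×C(7,4)=105.

Answer: C(C(7,2),2)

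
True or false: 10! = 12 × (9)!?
10! = 10 × 9! = 3,628,800, but 12 × 9! = 4,354,560.

Answer: False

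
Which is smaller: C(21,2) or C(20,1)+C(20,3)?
C(21,2)

Solution: C(21,2)=210; C(20,1)+C(20,3)=20+1,140=1,160.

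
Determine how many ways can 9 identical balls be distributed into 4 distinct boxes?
220

C(9+4-1, 4-1) = C(12, 3) = 220.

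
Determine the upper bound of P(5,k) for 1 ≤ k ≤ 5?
P(5,k) increases in k, so maximum at k = 5: 5! = 120.

Answer: 120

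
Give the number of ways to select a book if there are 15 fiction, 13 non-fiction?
28

By the addition principle: 15 + 13 = 28.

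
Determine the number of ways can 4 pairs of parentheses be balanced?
14

Reasoning: Using the Catalan number formula: C_n = C(2n, n) / (n+1)
C_4 = C(8, 4) / (4+1)
     = 70 / 5
     = 14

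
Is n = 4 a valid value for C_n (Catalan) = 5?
No

Solution: C_4 = C(8,4)/(4+1) = 70/5 = 14, which does not equal 5.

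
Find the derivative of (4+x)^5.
5(4+x)^4

Working:
Using the power rule: d/dx (4+x)^5 = 5(4+x)^{4}.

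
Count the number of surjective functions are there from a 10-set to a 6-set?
16,435,440
Onto functions = 6! × S(10,6)
First compute S(10,6) via recurrence:
Using the Stirling recurrence: S(n,k) = k·S(n-1,k) + S(n-1,k-1)
S(10,6) = 6·S(9,6) + S(9,5)
         = 6·2646 + 6951
         = 15876 + 6951
         = 22,827
Then: 720 × 22827 = 16,435,440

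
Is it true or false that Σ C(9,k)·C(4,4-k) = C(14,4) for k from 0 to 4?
Vandermonde's identity gives C(13,4) = 715; RHS C(14,4) = 1,001.

Answer: False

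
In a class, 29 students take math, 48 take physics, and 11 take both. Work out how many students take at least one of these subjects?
66

Solution: |A∪B| = |A|+|B|-|A∩B| = 29+48-11 = 66.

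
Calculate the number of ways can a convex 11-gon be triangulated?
4,862
Using the Catalan number formula: C_n = C(2n, n) / (n+1)
C_9 = C(18, 9) / (9+1)
     = 48620 / 10
     = 4,862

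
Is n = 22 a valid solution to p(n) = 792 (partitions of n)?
No

Pentagonal recurrence p(n) = p(n−1) + p(n−2) − p(n−5) − p(n−7) + …: p(22) = p(21) + p(20) − p(17) − p(15) + p(10) + p(7) − p(0) = 792 + 627 − 297 − 176 + 42 + 15 − 1 = 1,002, which does not equal 792.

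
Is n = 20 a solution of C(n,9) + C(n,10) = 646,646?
No

Explanation: C(20,9) + C(20,10) = 167,960 + 184,756 = 352,716, which does not equal 646,646.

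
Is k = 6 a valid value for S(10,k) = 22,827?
Yes
S(10,6) = 6·S(9,6) + S(9,5) = 6·2,646 + 6,951 = 22,827, which equals 22,827.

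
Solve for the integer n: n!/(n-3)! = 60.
5
n!/(n-3)! = n×(n-1)×(n-2), a product of 3 consecutive integers ≈ (n−1)^3. 60^(1/3) + 1 ≈ 4.9; check n = 5: 5×4×3 = 60 ✓. So n = 5.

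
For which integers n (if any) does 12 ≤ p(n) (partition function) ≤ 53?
7, 8, 9, 10

Reasoning: Tabulating p(n) via p(n) = p(n−1) + p(n−2) − p(n−5) − p(n−7) + …: p(6)=11; p(7)=15; p(8)=22; p(9)=30; p(10)=42; p(11)=56. So valid n = 7, 8, 9, 10.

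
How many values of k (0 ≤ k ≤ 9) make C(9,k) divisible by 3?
Checking C(9,k) mod 3 for k = 0..9: divisible at k = 1, 2, 3, 4, 5, 6, 7, 8. That's 8 values.
Final answer: 8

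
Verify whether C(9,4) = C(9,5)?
True

Reasoning: Symmetry C(n,k) = C(n,n-k): C(9,4) = 126 and C(9,5) = 126. Both sides agree, so the statement holds.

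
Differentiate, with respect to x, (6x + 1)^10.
60(6x + 1)^9

Chain rule: 10(6x+1)^{9} × 6 = 60(6x+1)^{9}.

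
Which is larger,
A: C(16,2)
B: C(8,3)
A=C(16,2)=120, B=C(8,3)=56.

Answer: A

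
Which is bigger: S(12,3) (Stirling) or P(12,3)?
S(12,3)

Reasoning: S(12,3) = 3·S(11,3) + S(11,2) = 3·28,501 + 1,023 = 86,526; P(12,3) = 1,320.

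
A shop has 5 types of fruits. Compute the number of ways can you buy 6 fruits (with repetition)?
210

Working:
Stars and bars: C(6+5-1, 6) = C(10, 6) = 210.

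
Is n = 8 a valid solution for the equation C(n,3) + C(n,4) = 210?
No

Explanation: C(8,3) + C(8,4) = 56 + 70 = 126, which does not equal 210.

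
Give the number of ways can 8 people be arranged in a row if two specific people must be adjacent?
Treat pair as unit: (8-1)! arrangements × 2 internal orders = 10,080.

Answer: 10,080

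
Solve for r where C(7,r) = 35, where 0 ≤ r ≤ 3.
3

Explanation: C(7,r) is increasing for 0 ≤ r ≤ 3. Stepping up (C(7,r+1) = C(7,r)·(7−r)/(r+1)): C(7,1) = 7, C(7,2) = 21, C(7,3) = 35 ✓. So r = 3.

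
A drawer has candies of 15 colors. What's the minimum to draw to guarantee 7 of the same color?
Worst case: 6 of each = 90. One more: 91.
Final answer: 91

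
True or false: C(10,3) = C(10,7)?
Symmetry C(n,k) = C(n,n-k): C(10,3) = 120 and C(10,7) = 120. Both sides agree, so the statement holds.

Answer: True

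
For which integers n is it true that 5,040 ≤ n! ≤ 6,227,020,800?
7, 8, 9, 10, 11, 12, 13
n! is strictly increasing; 7! = 5,040 and 13! = 6,227,020,800, so valid n = 7, 8, 9, 10, 11, 12, 13.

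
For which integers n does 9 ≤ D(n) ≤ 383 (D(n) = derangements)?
4, 5, 6

Explanation: Using D(n) = (n−1)[D(n−1) + D(n−2)] with D(1)=0, D(2)=1: D(3)=2; D(4)=9; D(5)=44; D(6)=265; D(7)=1,854. So valid n = 4, 5, 6.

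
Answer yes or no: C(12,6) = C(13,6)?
No

LHS = C(12,6) = 924; RHS = C(13,6) = 1,716. 924 ≠ 1,716, so the statement does not hold.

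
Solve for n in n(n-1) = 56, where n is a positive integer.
n² − n − 56 = 0, so n = (1 ± √(1 + 4·56))/2 = (1 ± √225)/2 = (1 ± 15)/2, i.e. n = 8 or n = -7. Taking the positive root, n = 8 (check: 8×7 = 56).
Final answer: 8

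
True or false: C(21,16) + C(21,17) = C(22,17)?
True

Pascal's identity C(n,k) + C(n,k+1) = C(n+1,k+1): 20,349 + 5,985 = 26,334 = C(22,17).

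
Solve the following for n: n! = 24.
4

n! is strictly increasing. 2! = 2, 3! = 6, 4! = 24 ✓. So n = 4.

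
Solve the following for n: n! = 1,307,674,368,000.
n! is strictly increasing. 13! = 6,227,020,800, 14! = 87,178,291,200, 15! = 1,307,674,368,000 ✓. So n = 15.

Answer: 15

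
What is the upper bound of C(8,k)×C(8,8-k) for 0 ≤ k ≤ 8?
4,900
C(8,k)·C(8,8-k) = C(8,k)², maximised at the centre k = 4: C(8,4)² = 4,900.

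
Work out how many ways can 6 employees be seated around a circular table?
120

Explanation: Circular arrangements: (6-1)! = 120.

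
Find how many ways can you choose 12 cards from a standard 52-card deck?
206,379,406,870

Working:
C(52,12) = 206,379,406,870.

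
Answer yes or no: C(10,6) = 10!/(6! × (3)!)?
No

Explanation: The correct denominator is 6!×4!, giving C(10,6) = 210; the stated RHS is 10!/(6!×3!) = 840 ≠ 210, so the statement does not hold.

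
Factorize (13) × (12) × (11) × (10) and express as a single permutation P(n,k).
Product of 4 consecutive descending integers starting at 13: P(13,4) = 13!/9! = 17,160.

Answer: P(13,4) = 13!/(9)!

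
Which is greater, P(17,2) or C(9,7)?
P(17,2)

Explanation: P(17,2)=272, C(9,7)=36.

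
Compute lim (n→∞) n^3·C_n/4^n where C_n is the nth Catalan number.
C_n ~ 4^n/(n^(3/2)√π), so n^3·C_n/4^n ~ n^(3 − 3/2)/√π → ∞.

Answer: ∞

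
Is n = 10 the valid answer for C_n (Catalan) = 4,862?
No

C_10 = C(20,10)/(10+1) = 184,756/11 = 16,796, which does not equal 4,862.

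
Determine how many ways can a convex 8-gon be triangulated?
Using the Catalan number formula: C_n = C(2n, n) / (n+1)
C_6 = C(12, 6) / (6+1)
     = 924 / 7
     = 132
Final answer: 132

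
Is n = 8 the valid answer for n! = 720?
No

Working:
8! = 8·7! = 8·5,040 = 40,320, which does not equal 720.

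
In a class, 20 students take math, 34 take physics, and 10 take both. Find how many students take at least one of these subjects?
44

Working:
|A∪B| = |A|+|B|-|A∩B| = 20+34-10 = 44.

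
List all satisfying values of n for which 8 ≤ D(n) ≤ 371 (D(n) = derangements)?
4, 5, 6

Using D(n) = (n−1)[D(n−1) + D(n−2)] with D(1)=0, D(2)=1: D(3)=2; D(4)=9; D(5)=44; D(6)=265; D(7)=1,854. So valid n = 4, 5, 6.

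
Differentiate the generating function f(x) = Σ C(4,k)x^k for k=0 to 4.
Σ k·C(4,k)x^(k-1) for k=1 to 4
Term-by-term differentiation gives Σ k·C(4,k)x^{k-1} for k=1 to 4.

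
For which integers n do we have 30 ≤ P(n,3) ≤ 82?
5
P(4,3)=24; P(5,3)=60; P(6,3)=120. So valid n = 5.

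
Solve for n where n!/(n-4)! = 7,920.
11

Reasoning: n!/(n-4)! = n×(n-1)×(n-2)×(n-3), a product of 4 consecutive integers ≈ (n−1.5)^4. 7,920^(1/4) + 1.5 ≈ 10.9; check n = 11: 11×10×9×8 = 7,920 ✓. So n = 11.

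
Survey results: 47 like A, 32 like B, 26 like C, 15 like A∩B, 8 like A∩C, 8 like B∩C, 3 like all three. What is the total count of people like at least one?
|A∪B∪C| = 47+32+26-15-8-8+3 = 77.
Final answer: 77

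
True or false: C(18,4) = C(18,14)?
True

Explanation: C(18,4) = C(18,18-4) by the symmetry property; both equal 3,060.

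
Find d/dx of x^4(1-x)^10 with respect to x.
4x^3(1-x)^10 - 10x^4(1-x)^9
Product rule: 4x^{3}(1-x)^{10} + x^4·(-10)(1-x)^{9}.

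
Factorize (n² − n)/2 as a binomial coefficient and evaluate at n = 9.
C(n,2); C(9,2) = 36

Reasoning: (n² − n)/2 = n(n−1)/2 = C(n,2). At n = 9: C(9,2) = 36.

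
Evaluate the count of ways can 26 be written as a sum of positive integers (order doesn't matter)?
Pentagonal recurrence p(n) = p(n−1) + p(n−2) − p(n−5) − p(n−7) + …: p(26) = p(25) + p(24) − p(21) − p(19) + p(14) + p(11) − p(4) − p(0) = 1,958 + 1,575 − 792 − 490 + 135 + 56 − 5 − 1 = 2,436.
Final answer: 2,436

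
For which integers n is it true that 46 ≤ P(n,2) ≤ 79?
8, 9

Explanation: P(7,2)=42; P(8,2)=56; P(9,2)=72; P(10,2)=90. So valid n = 8, 9.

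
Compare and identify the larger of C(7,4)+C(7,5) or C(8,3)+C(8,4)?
C(8,3)+C(8,4)

First=56, Second=126.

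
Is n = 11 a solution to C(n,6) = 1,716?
C(11,6) = 11·10·9·8·7·6/6! = 332,640/720 = 462, which does not equal 1,716.

Answer: No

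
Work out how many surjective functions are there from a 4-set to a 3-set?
Onto functions = 3! × S(4,3)
First compute S(4,3) via recurrence:
Using the Stirling recurrence: S(n,k) = k·S(n-1,k) + S(n-1,k-1)
S(4,3) = 3·S(3,3) + S(3,2)
         = 3·1 + 3
         = 3 + 3
         = 6
Then: 6 × 6 = 36

Answer: 36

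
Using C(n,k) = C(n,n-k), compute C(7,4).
35

Working:
C(7,4) = C(7,3) = 35.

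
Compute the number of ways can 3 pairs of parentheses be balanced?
5

Explanation: Using the Catalan number formula: C_n = C(2n, n) / (n+1)
C_3 = C(6, 3) / (3+1)
     = 20 / 4
     = 5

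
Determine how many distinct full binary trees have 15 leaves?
2,674,440

Reasoning: Using the Catalan number formula: C_n = C(2n, n) / (n+1)
C_14 = C(28, 14) / (14+1)
     = 40116600 / 15
     = 2,674,440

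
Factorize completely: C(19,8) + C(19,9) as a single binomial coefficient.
C(20,9)

Reasoning: By Pascal's identity: C(19,8) + C(19,9) = C(20,9) = 167,960.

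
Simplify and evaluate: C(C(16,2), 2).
7,140

C(16,2) = 120, then C(120, 2) = 7,140.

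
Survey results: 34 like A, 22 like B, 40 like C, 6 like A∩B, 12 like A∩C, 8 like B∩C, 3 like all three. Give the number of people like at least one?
73

Reasoning: |A∪B∪C| = 34+22+40-6-12-8+3 = 73.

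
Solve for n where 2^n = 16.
2^4 = 16, so n = 4.
Final answer: 4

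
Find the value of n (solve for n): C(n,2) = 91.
C(n,2) = n(n−1)/2! is increasing in n, and n(n−1) = 2!·91 = 182 ≈ (n−0.5)^2 gives n ≈ 14.0. Check: C(12,2) = 66, C(13,2) = 78, C(14,2) = 91 ✓. So n = 14.

Answer: 14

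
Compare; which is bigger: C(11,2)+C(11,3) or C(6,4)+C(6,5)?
First=220, Second=21.
Final answer: C(11,2)+C(11,3)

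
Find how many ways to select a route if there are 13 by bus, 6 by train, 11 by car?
30

Explanation: By the addition principle: 13 + 6 + 11 = 30.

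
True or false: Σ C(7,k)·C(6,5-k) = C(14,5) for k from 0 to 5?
False

Solution: Vandermonde's identity gives C(13,5) = 1,287; RHS C(14,5) = 2,002.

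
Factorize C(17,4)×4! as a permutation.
P(17,4)

Solution: C(17,4)×4! = [17!/(4!(13)!)]×4! = 17!/(13)! = P(17,4) = 57,120.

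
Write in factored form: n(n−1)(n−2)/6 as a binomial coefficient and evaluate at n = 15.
C(n,3); C(15,3) = 455

Solution: n(n−1)(n−2)/6 = n!/(3!(n−3)!) = C(n,3). At n = 15: C(15,3) = 455.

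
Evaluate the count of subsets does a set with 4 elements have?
16
Each element can be included or excluded: 2^4 = 16.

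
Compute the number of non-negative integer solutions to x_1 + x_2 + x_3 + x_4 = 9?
220
C(9+4-1, 4-1) = 220.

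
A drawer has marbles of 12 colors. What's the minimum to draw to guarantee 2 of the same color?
13
Worst case: 1 of each = 12. One more: 13.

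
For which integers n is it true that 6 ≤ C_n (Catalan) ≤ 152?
4, 5, 6

Working:
C_3=5; C_4=14; C_5=42; C_6=132; C_7=429. So valid n = 4, 5, 6.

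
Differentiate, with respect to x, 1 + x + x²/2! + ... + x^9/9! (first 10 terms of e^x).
1 + x + x²/2! + ... + x^8/8!

Working:
Differentiating term by term gives the first 9 terms of e^x.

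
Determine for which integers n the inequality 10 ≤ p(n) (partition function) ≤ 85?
Tabulating p(n) via p(n) = p(n−1) + p(n−2) − p(n−5) − p(n−7) + …: p(5)=7; p(6)=11; p(7)=15; p(8)=22; p(9)=30; p(10)=42; p(11)=56; p(12)=77; p(13)=101. So valid n = 6, 7, 8, 9, 10, 11, 12.
Final answer: 6, 7, 8, 9, 10, 11, 12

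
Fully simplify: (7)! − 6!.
4,320

Explanation: (7)! − 6! = (7)·6! − 6! = (7−1)·6! = 6·6! = 4,320.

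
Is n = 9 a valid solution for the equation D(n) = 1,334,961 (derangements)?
No

Explanation: D(9) = (9-1)·[D(8) + D(7)] = 8·[14,833 + 1,854] = 133,496, which does not equal 1,334,961.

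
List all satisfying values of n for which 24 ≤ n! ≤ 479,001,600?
4, 5, 6, 7, 8, 9, 10, 11, 12

n! is strictly increasing; 4! = 24 and 12! = 479,001,600, so valid n = 4, 5, 6, 7, 8, 9, 10, 11, 12.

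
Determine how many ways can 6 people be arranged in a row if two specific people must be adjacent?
240

Explanation: Treat pair as unit: (6-1)! arrangements × 2 internal orders = 240.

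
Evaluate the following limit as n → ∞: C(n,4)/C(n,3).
∞
C(n,4)/C(n,3) = (n-3)/4 → ∞ as n → ∞.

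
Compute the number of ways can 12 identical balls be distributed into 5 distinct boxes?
1,820

Explanation: C(12+5-1, 5-1) = C(16, 4) = 1,820.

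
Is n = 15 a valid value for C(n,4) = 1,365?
Yes
C(15,4) = 15·14·13·12/4! = 32,760/24 = 1,365, which equals 1,365.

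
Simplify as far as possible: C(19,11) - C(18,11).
43,758

Working:
C(19,11) - C(18,11) = C(18,10) = 43,758.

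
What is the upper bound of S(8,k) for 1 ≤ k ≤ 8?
1,701

Solution: Row S(8,k) for k = 1..8 (via S(n,k) = k·S(n−1,k) + S(n−1,k−1)): 1, 127, 966, 1,701, 1,050, 266, 28, 1. The row is unimodal; maximum at k = 4: 1,701.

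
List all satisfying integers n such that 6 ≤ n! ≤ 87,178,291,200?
3, 4, 5, 6, 7, 8, 9, 10, 11, 12, 13, 14
n! is strictly increasing; 3! = 6 and 14! = 87,178,291,200, so valid n = 3, 4, 5, 6, 7, 8, 9, 10, 11, 12, 13, 14.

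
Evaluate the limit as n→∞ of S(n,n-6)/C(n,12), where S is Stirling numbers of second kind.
10395

Working:
The leading term of S(n,n-6) as a polynomial in n is (11)!!·C(n,12), so the ratio → (11)!! = 10395.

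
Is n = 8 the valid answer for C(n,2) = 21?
C(8,2) = 8·7/2! = 56/2 = 28, which does not equal 21.
Final answer: No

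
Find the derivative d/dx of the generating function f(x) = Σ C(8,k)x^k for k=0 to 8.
Σ k·C(8,k)x^(k-1) for k=1 to 8

Reasoning: Term-by-term differentiation gives Σ k·C(8,k)x^{k-1} for k=1 to 8.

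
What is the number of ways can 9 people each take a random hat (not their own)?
133,496

Using D(n) = (n-1)[D(n-1) + D(n-2)]:
D(9) = (9-1) × [D(8) + D(7)]
      = 8 × [14833 + 1854]
      = 8 × 16687
      = 133,496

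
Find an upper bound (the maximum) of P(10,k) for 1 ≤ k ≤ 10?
3,628,800
P(10,k) increases in k, so maximum at k = 10: 10! = 3,628,800.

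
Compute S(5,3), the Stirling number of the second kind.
25

Solution: Using the Stirling recurrence: S(n,k) = k·S(n-1,k) + S(n-1,k-1)
S(5,3) = 3·S(4,3) + S(4,2)
         = 3·6 + 7
         = 18 + 7
         = 25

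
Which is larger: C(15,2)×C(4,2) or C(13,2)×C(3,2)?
C(15,2)×C(4,2)=630, C(13,2)×C(3,2)=234.

Answer: C(15,2)×C(4,2)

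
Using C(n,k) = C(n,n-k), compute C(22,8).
C(22,8) = C(22,14) = 319,770.
Final answer: 319,770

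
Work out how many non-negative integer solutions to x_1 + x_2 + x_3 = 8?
45
C(8+3-1, 3-1) = 45.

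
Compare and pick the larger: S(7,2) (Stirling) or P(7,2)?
S(7,2)

Working:
S(7,2) = 2·S(6,2) + S(6,1) = 2·31 + 1 = 63; P(7,2) = 42.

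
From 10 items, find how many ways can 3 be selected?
120

Solution: C(10,3) = 10! / (3! × (10-3)!)
         = 10! / (3! × 7!)
         = 120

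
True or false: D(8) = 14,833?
True

Derangements of 8 elements: D(8) = (8-1)·[D(7) + D(6)] = 7·[1,854 + 265] = 14,833.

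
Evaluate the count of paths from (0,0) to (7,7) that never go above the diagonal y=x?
429

Counted by the Catalan number C_7: C_7 = C(14,7)/(7+1) = 3,432/8 = 429.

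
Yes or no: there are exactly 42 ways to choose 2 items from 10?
No
C(10,2) = 45 ≠ 42.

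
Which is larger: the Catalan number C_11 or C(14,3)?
C_11

Reasoning: C_11 = C(22,11)/(11+1) = 705,432/12 = 58,786; C(14,3) = 364.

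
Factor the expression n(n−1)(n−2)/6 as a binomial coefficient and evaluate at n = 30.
C(n,3); C(30,3) = 4,060

Reasoning: n(n−1)(n−2)/6 = n!/(3!(n−3)!) = C(n,3). At n = 30: C(30,3) = 4,060.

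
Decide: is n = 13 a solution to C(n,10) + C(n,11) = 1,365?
No

C(13,10) + C(13,11) = 286 + 78 = 364, which does not equal 1,365.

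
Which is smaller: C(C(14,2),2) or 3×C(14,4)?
3×C(14,4)

Solution: C(C(14,2),2)=4,095, 3×C(14,4)=3,003.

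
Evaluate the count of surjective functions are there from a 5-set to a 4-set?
240
Onto functions = 4! × S(5,4)
First compute S(5,4) via recurrence:
Using the Stirling recurrence: S(n,k) = k·S(n-1,k) + S(n-1,k-1)
S(5,4) = 4·S(4,4) + S(4,3)
         = 4·1 + 6
         = 4 + 6
         = 10
Then: 24 × 10 = 240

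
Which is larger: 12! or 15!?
15!

12!=479,001,600, 15!=1,307,674,368,000. 15! > 12!.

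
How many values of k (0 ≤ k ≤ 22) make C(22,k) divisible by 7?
15

Checking C(22,k) mod 7 for k = 0..22: divisible at k = 2, 3, 4, 5, 6, 9, 10, 11, 12, 13, 16, 17, 18, 19, 20. That's 15 values.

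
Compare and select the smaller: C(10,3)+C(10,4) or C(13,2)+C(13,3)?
C(10,3)+C(10,4)

Solution: First=330, Second=364.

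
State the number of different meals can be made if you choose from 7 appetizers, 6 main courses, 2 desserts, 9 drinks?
756

By the multiplication principle: 7 × 6 × 2 × 9 = 756.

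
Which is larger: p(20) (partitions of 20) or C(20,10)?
C(20,10)

Reasoning: Pentagonal recurrence p(n) = p(n−1) + p(n−2) − p(n−5) − p(n−7) + …: p(20) = p(19) + p(18) − p(15) − p(13) + p(8) + p(5) = 490 + 385 − 176 − 101 + 22 + 7 = 627; C(20,10) = 184,756.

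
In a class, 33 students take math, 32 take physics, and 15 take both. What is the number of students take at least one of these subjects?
50
|A∪B| = |A|+|B|-|A∩B| = 33+32-15 = 50.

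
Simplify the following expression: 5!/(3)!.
20

This equals 5×4 = 20.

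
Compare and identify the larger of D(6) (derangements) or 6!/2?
D(6) = (6-1)·[D(5) + D(4)] = 5·[44 + 9] = 265; 6!/2 = 720/2 = 360.

Answer: 6!/2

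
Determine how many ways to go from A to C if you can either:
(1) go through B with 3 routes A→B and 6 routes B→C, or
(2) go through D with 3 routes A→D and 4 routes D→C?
30

Route via B: 3×6=18. Route via D: 3×4=12. Total: 30.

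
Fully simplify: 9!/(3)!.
This equals 9×8×...×4 = 60,480.
Final answer: 60,480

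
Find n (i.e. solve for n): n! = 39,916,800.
11

Explanation: n! is strictly increasing. 9! = 362,880, 10! = 3,628,800, 11! = 39,916,800 ✓. So n = 11.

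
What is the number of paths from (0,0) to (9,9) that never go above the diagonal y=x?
4,862

Counted by the Catalan number C_9: C_9 = C(18,9)/(9+1) = 48,620/10 = 4,862.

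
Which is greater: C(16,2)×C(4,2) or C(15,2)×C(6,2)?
C(15,2)×C(6,2)

Explanation: C(16,2)×C(4,2)=720, C(15,2)×C(6,2)=1,575.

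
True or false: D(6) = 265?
Derangements of 6 elements: D(6) = (6-1)·[D(5) + D(4)] = 5·[44 + 9] = 265.
Final answer: True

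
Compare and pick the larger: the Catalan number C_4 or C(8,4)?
C(8,4)
C_4 = C(8,4)/(4+1) = 70/5 = 14; C(8,4) = 70.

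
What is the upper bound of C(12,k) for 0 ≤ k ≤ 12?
924

Explanation: Maximum at k = 6: C(12,6) = 924.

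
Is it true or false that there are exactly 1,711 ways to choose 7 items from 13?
False
C(13,7) = 1,716 ≠ 1711.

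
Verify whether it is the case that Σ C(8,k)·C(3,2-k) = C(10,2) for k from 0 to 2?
Vandermonde's identity gives C(11,2) = 55; RHS C(10,2) = 45.

Answer: False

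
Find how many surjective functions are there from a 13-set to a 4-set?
60,780,720

Onto functions = 4! × S(13,4)
First compute S(13,4) via recurrence:
Using the Stirling recurrence: S(n,k) = k·S(n-1,k) + S(n-1,k-1)
S(13,4) = 4·S(12,4) + S(12,3)
         = 4·611501 + 86526
         = 2446004 + 86526
         = 2,532,530
Then: 24 × 2532530 = 60,780,720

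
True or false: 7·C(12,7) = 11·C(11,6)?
False
Absorption identity k·C(n,k) = n·C(n-1,k-1). LHS = 7·792 = 5,544; RHS = 11·462 = 5,082.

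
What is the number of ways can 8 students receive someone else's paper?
14,833
Using D(n) = (n-1)[D(n-1) + D(n-2)]:
D(8) = (8-1) × [D(7) + D(6)]
      = 7 × [1854 + 265]
      = 7 × 2119
      = 14,833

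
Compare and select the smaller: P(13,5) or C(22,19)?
C(22,19)

Working:
P(13,5)=154,440, C(22,19)=1,540.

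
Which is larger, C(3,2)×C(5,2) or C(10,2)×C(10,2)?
C(10,2)×C(10,2)

Working:
C(3,2)×C(5,2)=30, C(10,2)×C(10,2)=2,025.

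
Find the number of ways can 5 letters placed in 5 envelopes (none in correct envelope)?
44

Solution: Using D(n) = (n-1)[D(n-1) + D(n-2)]:
D(5) = (5-1) × [D(4) + D(3)]
      = 4 × [9 + 2]
      = 4 × 11
      = 44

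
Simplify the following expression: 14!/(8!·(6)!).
3,003

Working:
This is C(14,8) = 3,003.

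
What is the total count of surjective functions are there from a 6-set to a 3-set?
540

Solution: Onto functions = 3! × S(6,3)
First compute S(6,3) via recurrence:
Using the Stirling recurrence: S(n,k) = k·S(n-1,k) + S(n-1,k-1)
S(6,3) = 3·S(5,3) + S(5,2)
         = 3·25 + 15
         = 75 + 15
         = 90
Then: 6 × 90 = 540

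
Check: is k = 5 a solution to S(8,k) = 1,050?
Yes

S(8,5) = 5·S(7,5) + S(7,4) = 5·140 + 350 = 1,050, which equals 1,050.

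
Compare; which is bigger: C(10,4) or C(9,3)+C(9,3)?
C(10,4)

Reasoning: C(10,4)=210; C(9,3)+C(9,3)=84+84=168.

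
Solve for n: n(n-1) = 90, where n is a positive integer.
10

Solution: n² − n − 90 = 0, so n = (1 ± √(1 + 4·90))/2 = (1 ± √361)/2 = (1 ± 19)/2, i.e. n = 10 or n = -9. Taking the positive root, n = 10 (check: 10×9 = 90).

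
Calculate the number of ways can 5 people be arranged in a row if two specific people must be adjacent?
Treat pair as unit: (5-1)! arrangements × 2 internal orders = 48.
Final answer: 48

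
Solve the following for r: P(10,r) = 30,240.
P(10,r) = 10·9·…·(10−r+1), a product of r factors. Multiplying down from 10: 10 = 10; 10·9 = 90; 10·9·8 = 720; 10·9·8·7 = 5,040; 10·9·8·7·6 = 30,240 ✓ (5 factors). So r = 5.
Final answer: 5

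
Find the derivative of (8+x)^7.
Using the power rule: d/dx (8+x)^7 = 7(8+x)^{6}.
Final answer: 7(8+x)^6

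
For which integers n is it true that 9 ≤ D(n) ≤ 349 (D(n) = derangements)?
4, 5, 6
Using D(n) = (n−1)[D(n−1) + D(n−2)] with D(1)=0, D(2)=1: D(3)=2; D(4)=9; D(5)=44; D(6)=265; D(7)=1,854. So valid n = 4, 5, 6.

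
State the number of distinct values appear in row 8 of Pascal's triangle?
5

Explanation: Row 8 has entries C(8,0)..C(8,8); by symmetry C(8,k)=C(8,8-k), giving 5 distinct values.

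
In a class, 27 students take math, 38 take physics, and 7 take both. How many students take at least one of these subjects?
58

Reasoning: |A∪B| = |A|+|B|-|A∩B| = 27+38-7 = 58.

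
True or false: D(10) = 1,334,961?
True

Derangements of 10 elements: D(10) = (10-1)·[D(9) + D(8)] = 9·[133,496 + 14,833] = 1,334,961.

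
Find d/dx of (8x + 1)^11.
88(8x + 1)^10
Chain rule: 11(8x+1)^{10} × 8 = 88(8x+1)^{10}.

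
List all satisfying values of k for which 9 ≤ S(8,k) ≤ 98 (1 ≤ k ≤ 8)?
7

Explanation: S(8,1)=1; S(8,2)=127; S(8,3)=966; S(8,4)=1,701; S(8,5)=1,050; S(8,6)=266; S(8,7)=28; S(8,8)=1. So valid k = 7.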